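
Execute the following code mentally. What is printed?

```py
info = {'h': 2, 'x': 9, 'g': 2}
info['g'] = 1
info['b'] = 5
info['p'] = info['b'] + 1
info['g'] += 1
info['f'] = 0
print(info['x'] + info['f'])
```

info['g'] = 1 → {'h': 2, 'x': 9, 'g': 1}
info['b'] = 5 → {'h': 2, 'x': 9, 'g': 1, 'b': 5}
info['p'] = info['b']+1 = 6 → {'h': 2, 'x': 9, 'g': 1, 'b': 5, 'p': 6}
info['g'] = 1+1 = 2 → {'h': 2, 'x': 9, 'g': 2, 'b': 5, 'p': 6}
info['f'] = 0 → {'h': 2, 'x': 9, 'g': 2, 'b': 5, 'p': 6, 'f': 0}
info['x']+info['f'] = 9+0 = 9

9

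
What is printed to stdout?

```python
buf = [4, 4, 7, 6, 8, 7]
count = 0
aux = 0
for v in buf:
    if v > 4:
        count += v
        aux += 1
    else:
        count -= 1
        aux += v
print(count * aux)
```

312

v=4: not >4, count = 0-1 = -1; aux=4
v=4: not >4, count = (-1)-1 = -2; aux=8
v=7: >4, count = (-2)+7 = 5; aux=9
v=6: >4, count = 5+6 = 11; aux=10
v=8: >4, count = 11+8 = 19; aux=11
v=7: >4, count = 19+7 = 26; aux=12
count*aux = 26*12 = 312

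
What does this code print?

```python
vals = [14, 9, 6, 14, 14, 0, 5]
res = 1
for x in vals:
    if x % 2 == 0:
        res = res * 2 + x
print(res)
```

x=14: even, res = 1*2+14 = 16
x=9: not even
x=6: even, res = 16*2+6 = 38
x=14: even, res = 38*2+14 = 90
x=14: even, res = 90*2+14 = 194
x=0: even, res = 194*2+0 = 388
x=5: not even

388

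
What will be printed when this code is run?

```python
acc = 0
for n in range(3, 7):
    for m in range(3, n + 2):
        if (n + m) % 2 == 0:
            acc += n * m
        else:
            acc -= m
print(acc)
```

n=3,m=3: even sum, acc = 0+9 = 9
n=3,m=4: odd sum, acc = 9-4 = 5
n=4,m=3: odd sum, acc = 5-3 = 2
n=4,m=4: even sum, acc = 2+16 = 18
n=4,m=5: odd sum, acc = 18-5 = 13
n=5,m=3: even sum, acc = 13+15 = 28
n=5,m=4: odd sum, acc = 28-4 = 24
n=5,m=5: even sum, acc = 24+25 = 49
n=5,m=6: odd sum, acc = 49-6 = 43
n=6,m=3: odd sum, acc = 43-3 = 40
n=6,m=4: even sum, acc = 40+24 = 64
n=6,m=5: odd sum, acc = 64-5 = 59
n=6,m=6: even sum, acc = 59+36 = 95
n=6,m=7: odd sum, acc = 95-7 = 88

88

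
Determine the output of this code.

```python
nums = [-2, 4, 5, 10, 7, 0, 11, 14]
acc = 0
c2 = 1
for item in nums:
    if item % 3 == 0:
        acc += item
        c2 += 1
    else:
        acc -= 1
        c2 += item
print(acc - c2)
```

item=-2: not %3==0, acc = 0-1 = -1; c2=-1
item=4: not %3==0, acc = (-1)-1 = -2; c2=3
item=5: not %3==0, acc = (-2)-1 = -3; c2=8
item=10: not %3==0, acc = (-3)-1 = -4; c2=18
item=7: not %3==0, acc = (-4)-1 = -5; c2=25
item=0: %3==0, acc = (-5)+0 = -5; c2=26
item=11: not %3==0, acc = (-5)-1 = -6; c2=37
item=14: not %3==0, acc = (-6)-1 = -7; c2=51
acc-c2 = (-7)-51 = -58

-58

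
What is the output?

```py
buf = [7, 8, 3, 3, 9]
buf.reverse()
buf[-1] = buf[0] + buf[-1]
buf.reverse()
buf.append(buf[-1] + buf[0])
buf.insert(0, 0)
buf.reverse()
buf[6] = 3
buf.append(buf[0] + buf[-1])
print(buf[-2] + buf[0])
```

28

reverse → [9, 3, 3, 8, 7]
buf[-1] = buf[0]+buf[-1] = 9+7 = 16 → [9, 3, 3, 8, 16]
reverse → [16, 8, 3, 3, 9]
append buf[-1]+buf[0] = 9+16 = 25 → [16, 8, 3, 3, 9, 25]
insert 0 at 0 → [0, 16, 8, 3, 3, 9, 25]
reverse → [25, 9, 3, 3, 8, 16, 0]
buf[6] = 3 → [25, 9, 3, 3, 8, 16, 3]
append buf[0]+buf[-1] = 25+3 = 28 → [25, 9, 3, 3, 8, 16, 3, 28]
buf[-2]+buf[0] = 3+25 = 28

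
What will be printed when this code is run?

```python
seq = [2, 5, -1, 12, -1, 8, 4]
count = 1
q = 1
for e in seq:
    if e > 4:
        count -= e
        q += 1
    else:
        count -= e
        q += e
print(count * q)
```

-224

e=2: not >4, count = 1-2 = -1; q=3
e=5: >4, count = (-1)-5 = -6; q=4
e=-1: not >4, count = (-6)-(-1) = -5; q=3
e=12: >4, count = (-5)-12 = -17; q=4
e=-1: not >4, count = (-17)-(-1) = -16; q=3
e=8: >4, count = (-16)-8 = -24; q=4
e=4: not >4, count = (-24)-4 = -28; q=8
count*q = (-28)*8 = -224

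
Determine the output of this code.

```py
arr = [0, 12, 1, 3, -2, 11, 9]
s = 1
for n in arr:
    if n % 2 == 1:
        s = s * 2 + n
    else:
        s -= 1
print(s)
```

n=0: not odd, s = 1-1 = 0
n=12: not odd, s = 0-1 = -1
n=1: odd, s = (-1)*2+1 = -1
n=3: odd, s = (-1)*2+3 = 1
n=-2: not odd, s = 1-1 = 0
n=11: odd, s = 0*2+11 = 11
n=9: odd, s = 11*2+9 = 31

31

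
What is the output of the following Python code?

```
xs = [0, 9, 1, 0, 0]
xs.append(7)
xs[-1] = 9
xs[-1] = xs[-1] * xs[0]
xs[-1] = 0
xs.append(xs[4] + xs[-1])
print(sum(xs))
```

append 7 → [0, 9, 1, 0, 0, 7]
xs[-1] = 9 → [0, 9, 1, 0, 0, 9]
xs[-1] = xs[-1]*xs[0] = 9*0 = 0 → [0, 9, 1, 0, 0, 0]
xs[-1] = 0 → [0, 9, 1, 0, 0, 0]
append xs[4]+xs[-1] = 0+0 = 0 → [0, 9, 1, 0, 0, 0, 0]
sum = 10

10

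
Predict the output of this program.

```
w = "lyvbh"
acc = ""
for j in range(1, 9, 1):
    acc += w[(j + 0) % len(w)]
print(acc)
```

yvbhlyvb

j=1: add w[1]='y' → 'y'
j=2: add w[2]='v' → 'yv'
j=3: add w[3]='b' → 'yvb'
j=4: add w[4]='h' → 'yvbh'
j=5: add w[0]='l' → 'yvbhl'
j=6: add w[1]='y' → 'yvbhly'
j=7: add w[2]='v' → 'yvbhlyv'
j=8: add w[3]='b' → 'yvbhlyvb'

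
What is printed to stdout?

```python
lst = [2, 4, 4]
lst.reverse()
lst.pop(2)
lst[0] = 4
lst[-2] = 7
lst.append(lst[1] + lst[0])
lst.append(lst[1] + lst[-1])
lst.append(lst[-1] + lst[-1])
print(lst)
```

[7, 4, 11, 15, 30]

reverse → [4, 4, 2]
pop(2) removes 2 → [4, 4]
lst[0] = 4 → [4, 4]
lst[-2] = 7 → [7, 4]
append lst[1]+lst[0] = 4+7 = 11 → [7, 4, 11]
append lst[1]+lst[-1] = 4+11 = 15 → [7, 4, 11, 15]
append lst[-1]+lst[-1] = 15+15 = 30 → [7, 4, 11, 15, 30]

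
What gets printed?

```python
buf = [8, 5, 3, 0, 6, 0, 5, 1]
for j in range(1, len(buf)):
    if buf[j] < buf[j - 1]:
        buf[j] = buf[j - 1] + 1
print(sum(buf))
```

j=1: 5<8, buf[1] = 8+1 = 9 → [8, 9, 3, 0, 6, 0, 5, 1]
j=2: 3<9, buf[2] = 9+1 = 10 → [8, 9, 10, 0, 6, 0, 5, 1]
j=3: 0<10, buf[3] = 10+1 = 11 → [8, 9, 10, 11, 6, 0, 5, 1]
j=4: 6<11, buf[4] = 11+1 = 12 → [8, 9, 10, 11, 12, 0, 5, 1]
j=5: 0<12, buf[5] = 12+1 = 13 → [8, 9, 10, 11, 12, 13, 5, 1]
j=6: 5<13, buf[6] = 13+1 = 14 → [8, 9, 10, 11, 12, 13, 14, 1]
j=7: 1<14, buf[7] = 14+1 = 15 → [8, 9, 10, 11, 12, 13, 14, 15]
sum = 92

92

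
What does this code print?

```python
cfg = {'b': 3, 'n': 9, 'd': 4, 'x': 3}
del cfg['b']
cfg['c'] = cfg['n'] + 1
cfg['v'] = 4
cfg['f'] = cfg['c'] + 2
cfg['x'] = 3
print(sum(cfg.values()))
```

42

del 'b' → {'n': 9, 'd': 4, 'x': 3}
cfg['c'] = cfg['n']+1 = 10 → {'n': 9, 'd': 4, 'x': 3, 'c': 10}
cfg['v'] = 4 → {'n': 9, 'd': 4, 'x': 3, 'c': 10, 'v': 4}
cfg['f'] = cfg['c']+2 = 12 → {'n': 9, 'd': 4, 'x': 3, 'c': 10, 'v': 4, 'f': 12}
cfg['x'] = 3 → {'n': 9, 'd': 4, 'x': 3, 'c': 10, 'v': 4, 'f': 12}
sum of values = 42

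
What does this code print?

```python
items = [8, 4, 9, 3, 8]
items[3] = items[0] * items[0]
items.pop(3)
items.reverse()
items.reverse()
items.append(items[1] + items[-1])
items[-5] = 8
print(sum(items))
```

items[3] = items[0]*items[0] = 8*8 = 64 → [8, 4, 9, 64, 8]
pop(3) removes 64 → [8, 4, 9, 8]
reverse → [8, 9, 4, 8]
reverse → [8, 4, 9, 8]
append items[1]+items[-1] = 4+8 = 12 → [8, 4, 9, 8, 12]
items[-5] = 8 → [8, 4, 9, 8, 12]
sum = 41

41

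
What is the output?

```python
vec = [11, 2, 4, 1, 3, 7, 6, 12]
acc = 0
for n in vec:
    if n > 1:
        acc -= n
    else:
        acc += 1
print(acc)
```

n=11: >1, acc = 0-11 = -11
n=2: >1, acc = (-11)-2 = -13
n=4: >1, acc = (-13)-4 = -17
n=1: not >1, acc = (-17)+1 = -16
n=3: >1, acc = (-16)-3 = -19
n=7: >1, acc = (-19)-7 = -26
n=6: >1, acc = (-26)-6 = -32
n=12: >1, acc = (-32)-12 = -44

-44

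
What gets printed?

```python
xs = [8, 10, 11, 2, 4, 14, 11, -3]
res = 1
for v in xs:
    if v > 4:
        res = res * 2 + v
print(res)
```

v=8: >4, res = 1*2+8 = 10
v=10: >4, res = 10*2+10 = 30
v=11: >4, res = 30*2+11 = 71
v=2: not >4
v=4: not >4
v=14: >4, res = 71*2+14 = 156
v=11: >4, res = 156*2+11 = 323
v=-3: not >4

323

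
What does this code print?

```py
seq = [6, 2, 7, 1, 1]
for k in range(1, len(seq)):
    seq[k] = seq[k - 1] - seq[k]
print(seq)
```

k=1: seq[1] = 6-2 = 4 → [6, 4, 7, 1, 1]
k=2: seq[2] = 4-7 = -3 → [6, 4, -3, 1, 1]
k=3: seq[3] = (-3)-1 = -4 → [6, 4, -3, -4, 1]
k=4: seq[4] = (-4)-1 = -5 → [6, 4, -3, -4, -5]

[6, 4, -3, -4, -5]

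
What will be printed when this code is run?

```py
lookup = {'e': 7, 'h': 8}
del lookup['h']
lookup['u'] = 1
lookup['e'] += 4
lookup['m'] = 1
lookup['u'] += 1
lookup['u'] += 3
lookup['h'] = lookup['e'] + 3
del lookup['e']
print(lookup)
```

{'u': 5, 'm': 1, 'h': 14}

del 'h' → {'e': 7}
lookup['u'] = 1 → {'e': 7, 'u': 1}
lookup['e'] = 7+4 = 11 → {'e': 11, 'u': 1}
lookup['m'] = 1 → {'e': 11, 'u': 1, 'm': 1}
lookup['u'] = 1+1 = 2 → {'e': 11, 'u': 2, 'm': 1}
lookup['u'] = 2+3 = 5 → {'e': 11, 'u': 5, 'm': 1}
lookup['h'] = lookup['e']+3 = 14 → {'e': 11, 'u': 5, 'm': 1, 'h': 14}
del 'e' → {'u': 5, 'm': 1, 'h': 14}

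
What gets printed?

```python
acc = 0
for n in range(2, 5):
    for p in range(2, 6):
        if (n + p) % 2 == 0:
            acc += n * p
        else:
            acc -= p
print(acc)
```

38

n=2,p=2: even sum, acc = 0+4 = 4
n=2,p=3: odd sum, acc = 4-3 = 1
n=2,p=4: even sum, acc = 1+8 = 9
n=2,p=5: odd sum, acc = 9-5 = 4
n=3,p=2: odd sum, acc = 4-2 = 2
n=3,p=3: even sum, acc = 2+9 = 11
n=3,p=4: odd sum, acc = 11-4 = 7
n=3,p=5: even sum, acc = 7+15 = 22
n=4,p=2: even sum, acc = 22+8 = 30
n=4,p=3: odd sum, acc = 30-3 = 27
n=4,p=4: even sum, acc = 27+16 = 43
n=4,p=5: odd sum, acc = 43-5 = 38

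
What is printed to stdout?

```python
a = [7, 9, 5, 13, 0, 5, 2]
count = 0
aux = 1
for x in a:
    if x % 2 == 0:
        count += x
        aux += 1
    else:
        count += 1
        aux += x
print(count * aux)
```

294

x=7: not even, count = 0+1 = 1; aux=8
x=9: not even, count = 1+1 = 2; aux=17
x=5: not even, count = 2+1 = 3; aux=22
x=13: not even, count = 3+1 = 4; aux=35
x=0: even, count = 4+0 = 4; aux=36
x=5: not even, count = 4+1 = 5; aux=41
x=2: even, count = 5+2 = 7; aux=42
count*aux = 7*42 = 294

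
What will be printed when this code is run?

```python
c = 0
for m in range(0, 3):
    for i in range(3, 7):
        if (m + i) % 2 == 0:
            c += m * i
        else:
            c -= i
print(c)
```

2

m=0,i=3: odd sum, c = 0-3 = -3
m=0,i=4: even sum, c = (-3)+0 = -3
m=0,i=5: odd sum, c = (-3)-5 = -8
m=0,i=6: even sum, c = (-8)+0 = -8
m=1,i=3: even sum, c = (-8)+3 = -5
m=1,i=4: odd sum, c = (-5)-4 = -9
m=1,i=5: even sum, c = (-9)+5 = -4
m=1,i=6: odd sum, c = (-4)-6 = -10
m=2,i=3: odd sum, c = (-10)-3 = -13
m=2,i=4: even sum, c = (-13)+8 = -5
m=2,i=5: odd sum, c = (-5)-5 = -10
m=2,i=6: even sum, c = (-10)+12 = 2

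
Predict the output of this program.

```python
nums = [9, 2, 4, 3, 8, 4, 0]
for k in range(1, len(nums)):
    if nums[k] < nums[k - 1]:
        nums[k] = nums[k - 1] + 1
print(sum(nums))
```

k=1: 2<9, nums[1] = 9+1 = 10 → [9, 10, 4, 3, 8, 4, 0]
k=2: 4<10, nums[2] = 10+1 = 11 → [9, 10, 11, 3, 8, 4, 0]
k=3: 3<11, nums[3] = 11+1 = 12 → [9, 10, 11, 12, 8, 4, 0]
k=4: 8<12, nums[4] = 12+1 = 13 → [9, 10, 11, 12, 13, 4, 0]
k=5: 4<13, nums[5] = 13+1 = 14 → [9, 10, 11, 12, 13, 14, 0]
k=6: 0<14, nums[6] = 14+1 = 15 → [9, 10, 11, 12, 13, 14, 15]
sum = 84

84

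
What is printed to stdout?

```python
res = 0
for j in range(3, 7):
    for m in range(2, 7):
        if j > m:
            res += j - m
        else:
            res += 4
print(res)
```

j=3,m=2: 3>2, res = 0+1 = 1
j=3,m=3: not 3>3, res = 1+4 = 5
j=3,m=4: not 3>4, res = 5+4 = 9
j=3,m=5: not 3>5, res = 9+4 = 13
j=3,m=6: not 3>6, res = 13+4 = 17
j=4,m=2: 4>2, res = 17+2 = 19
j=4,m=3: 4>3, res = 19+1 = 20
j=4,m=4: not 4>4, res = 20+4 = 24
j=4,m=5: not 4>5, res = 24+4 = 28
j=4,m=6: not 4>6, res = 28+4 = 32
j=5,m=2: 5>2, res = 32+3 = 35
j=5,m=3: 5>3, res = 35+2 = 37
j=5,m=4: 5>4, res = 37+1 = 38
j=5,m=5: not 5>5, res = 38+4 = 42
j=5,m=6: not 5>6, res = 42+4 = 46
j=6,m=2: 6>2, res = 46+4 = 50
j=6,m=3: 6>3, res = 50+3 = 53
j=6,m=4: 6>4, res = 53+2 = 55
j=6,m=5: 6>5, res = 55+1 = 56
j=6,m=6: not 6>6, res = 56+4 = 60

60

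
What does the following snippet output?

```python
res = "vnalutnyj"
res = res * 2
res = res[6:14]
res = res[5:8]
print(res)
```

alu

repeat ×2 → 'vnalutnyjvnalutnyj'
slice [6:14] → 'nyjvnalu'
slice [5:8] → 'alu'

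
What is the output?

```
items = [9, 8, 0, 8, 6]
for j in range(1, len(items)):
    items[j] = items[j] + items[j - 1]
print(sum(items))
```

99

j=1: items[1] = 8+9 = 17 → [9, 17, 0, 8, 6]
j=2: items[2] = 0+17 = 17 → [9, 17, 17, 8, 6]
j=3: items[3] = 8+17 = 25 → [9, 17, 17, 25, 6]
j=4: items[4] = 6+25 = 31 → [9, 17, 17, 25, 31]
sum = 99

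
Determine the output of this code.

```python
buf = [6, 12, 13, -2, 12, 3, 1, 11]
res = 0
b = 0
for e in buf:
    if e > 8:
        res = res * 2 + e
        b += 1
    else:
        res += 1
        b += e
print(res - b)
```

e=6: not >8, res = 0+1 = 1; b=6
e=12: >8, res = 1*2+12 = 14; b=7
e=13: >8, res = 14*2+13 = 41; b=8
e=-2: not >8, res = 41+1 = 42; b=6
e=12: >8, res = 42*2+12 = 96; b=7
e=3: not >8, res = 96+1 = 97; b=10
e=1: not >8, res = 97+1 = 98; b=11
e=11: >8, res = 98*2+11 = 207; b=12
res-b = 207-12 = 195

195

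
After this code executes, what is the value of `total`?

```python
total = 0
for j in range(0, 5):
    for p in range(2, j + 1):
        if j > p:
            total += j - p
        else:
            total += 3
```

j=2,p=2: not 2>2, total = 0+3 = 3
j=3,p=2: 3>2, total = 3+1 = 4
j=3,p=3: not 3>3, total = 4+3 = 7
j=4,p=2: 4>2, total = 7+2 = 9
j=4,p=3: 4>3, total = 9+1 = 10
j=4,p=4: not 4>4, total = 10+3 = 13

13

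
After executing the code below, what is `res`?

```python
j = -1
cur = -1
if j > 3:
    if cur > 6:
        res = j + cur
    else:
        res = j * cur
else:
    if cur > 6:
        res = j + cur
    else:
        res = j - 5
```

-6

j=-1, cur=-1
j > 3 is False; cur > 6 is False
→ res = j - 5 = -6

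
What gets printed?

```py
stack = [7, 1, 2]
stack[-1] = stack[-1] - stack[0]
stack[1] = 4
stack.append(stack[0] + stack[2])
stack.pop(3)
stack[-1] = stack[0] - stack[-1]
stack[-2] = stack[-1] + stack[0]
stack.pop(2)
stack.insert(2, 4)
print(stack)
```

stack[-1] = stack[-1]-stack[0] = 2-7 = -5 → [7, 1, -5]
stack[1] = 4 → [7, 4, -5]
append stack[0]+stack[2] = 7+(-5) = 2 → [7, 4, -5, 2]
pop(3) removes 2 → [7, 4, -5]
stack[-1] = stack[0]-stack[-1] = 7-(-5) = 12 → [7, 4, 12]
stack[-2] = stack[-1]+stack[0] = 12+7 = 19 → [7, 19, 12]
pop(2) removes 12 → [7, 19]
insert 4 at 2 → [7, 19, 4]

[7, 19, 4]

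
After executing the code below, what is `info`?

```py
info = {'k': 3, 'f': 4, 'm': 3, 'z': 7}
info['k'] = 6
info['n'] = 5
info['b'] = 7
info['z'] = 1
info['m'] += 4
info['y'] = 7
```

info['k'] = 6 → {'k': 6, 'f': 4, 'm': 3, 'z': 7}
info['n'] = 5 → {'k': 6, 'f': 4, 'm': 3, 'z': 7, 'n': 5}
info['b'] = 7 → {'k': 6, 'f': 4, 'm': 3, 'z': 7, 'n': 5, 'b': 7}
info['z'] = 1 → {'k': 6, 'f': 4, 'm': 3, 'z': 1, 'n': 5, 'b': 7}
info['m'] = 3+4 = 7 → {'k': 6, 'f': 4, 'm': 7, 'z': 1, 'n': 5, 'b': 7}
info['y'] = 7 → {'k': 6, 'f': 4, 'm': 7, 'z': 1, 'n': 5, 'b': 7, 'y': 7}

{'k': 6, 'f': 4, 'm': 7, 'z': 1, 'n': 5, 'b': 7, 'y': 7}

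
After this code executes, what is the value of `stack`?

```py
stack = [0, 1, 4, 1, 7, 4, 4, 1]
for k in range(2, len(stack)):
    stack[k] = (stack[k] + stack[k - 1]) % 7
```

k=2: stack[2] = (4+1)%7 = 5 → [0, 1, 5, 1, 7, 4, 4, 1]
k=3: stack[3] = (1+5)%7 = 6 → [0, 1, 5, 6, 7, 4, 4, 1]
k=4: stack[4] = (7+6)%7 = 6 → [0, 1, 5, 6, 6, 4, 4, 1]
k=5: stack[5] = (4+6)%7 = 3 → [0, 1, 5, 6, 6, 3, 4, 1]
k=6: stack[6] = (4+3)%7 = 0 → [0, 1, 5, 6, 6, 3, 0, 1]
k=7: stack[7] = (1+0)%7 = 1 → [0, 1, 5, 6, 6, 3, 0, 1]

[0, 1, 5, 6, 6, 3, 0, 1]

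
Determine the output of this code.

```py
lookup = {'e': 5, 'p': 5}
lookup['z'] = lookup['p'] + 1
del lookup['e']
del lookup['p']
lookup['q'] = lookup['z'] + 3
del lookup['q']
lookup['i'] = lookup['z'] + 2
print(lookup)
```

{'z': 6, 'i': 8}

lookup['z'] = lookup['p']+1 = 6 → {'e': 5, 'p': 5, 'z': 6}
del 'e' → {'p': 5, 'z': 6}
del 'p' → {'z': 6}
lookup['q'] = lookup['z']+3 = 9 → {'z': 6, 'q': 9}
del 'q' → {'z': 6}
lookup['i'] = lookup['z']+2 = 8 → {'z': 6, 'i': 8}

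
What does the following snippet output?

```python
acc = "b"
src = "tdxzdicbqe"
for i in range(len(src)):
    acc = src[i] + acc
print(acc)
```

i=0: prepend 't' → 'tb'
i=1: prepend 'd' → 'dtb'
i=2: prepend 'x' → 'xdtb'
i=3: prepend 'z' → 'zxdtb'
i=4: prepend 'd' → 'dzxdtb'
i=5: prepend 'i' → 'idzxdtb'
i=6: prepend 'c' → 'cidzxdtb'
i=7: prepend 'b' → 'bcidzxdtb'
i=8: prepend 'q' → 'qbcidzxdtb'
i=9: prepend 'e' → 'eqbcidzxdtb'

eqbcidzxdtb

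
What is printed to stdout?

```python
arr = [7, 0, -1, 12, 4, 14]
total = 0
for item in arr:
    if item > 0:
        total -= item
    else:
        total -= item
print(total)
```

item=7: >0, total = 0-7 = -7
item=0: not >0, total = (-7)-0 = -7
item=-1: not >0, total = (-7)-(-1) = -6
item=12: >0, total = (-6)-12 = -18
item=4: >0, total = (-18)-4 = -22
item=14: >0, total = (-22)-14 = -36

-36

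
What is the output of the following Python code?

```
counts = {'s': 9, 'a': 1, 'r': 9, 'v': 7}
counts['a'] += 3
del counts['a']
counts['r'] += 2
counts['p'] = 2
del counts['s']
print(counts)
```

counts['a'] = 1+3 = 4 → {'s': 9, 'a': 4, 'r': 9, 'v': 7}
del 'a' → {'s': 9, 'r': 9, 'v': 7}
counts['r'] = 9+2 = 11 → {'s': 9, 'r': 11, 'v': 7}
counts['p'] = 2 → {'s': 9, 'r': 11, 'v': 7, 'p': 2}
del 's' → {'r': 11, 'v': 7, 'p': 2}

{'r': 11, 'v': 7, 'p': 2}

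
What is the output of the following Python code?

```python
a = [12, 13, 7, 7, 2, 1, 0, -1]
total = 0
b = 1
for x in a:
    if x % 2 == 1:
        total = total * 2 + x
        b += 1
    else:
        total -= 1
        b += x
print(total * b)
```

5100

x=12: not odd, total = 0-1 = -1; b=13
x=13: odd, total = (-1)*2+13 = 11; b=14
x=7: odd, total = 11*2+7 = 29; b=15
x=7: odd, total = 29*2+7 = 65; b=16
x=2: not odd, total = 65-1 = 64; b=18
x=1: odd, total = 64*2+1 = 129; b=19
x=0: not odd, total = 129-1 = 128; b=19
x=-1: odd, total = 128*2+(-1) = 255; b=20
total*b = 255*20 = 5100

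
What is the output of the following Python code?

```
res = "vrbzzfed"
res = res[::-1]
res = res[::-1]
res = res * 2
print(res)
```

vrbzzfedvrbzzfed

reverse → 'defzzbrv'
reverse → 'vrbzzfed'
repeat ×2 → 'vrbzzfedvrbzzfed'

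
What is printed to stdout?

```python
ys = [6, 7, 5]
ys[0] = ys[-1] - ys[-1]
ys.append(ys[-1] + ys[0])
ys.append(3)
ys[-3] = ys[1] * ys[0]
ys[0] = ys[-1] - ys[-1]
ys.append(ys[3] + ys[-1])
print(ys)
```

[0, 7, 0, 5, 3, 8]

ys[0] = ys[-1]-ys[-1] = 5-5 = 0 → [0, 7, 5]
append ys[-1]+ys[0] = 5+0 = 5 → [0, 7, 5, 5]
append 3 → [0, 7, 5, 5, 3]
ys[-3] = ys[1]*ys[0] = 7*0 = 0 → [0, 7, 0, 5, 3]
ys[0] = ys[-1]-ys[-1] = 3-3 = 0 → [0, 7, 0, 5, 3]
append ys[3]+ys[-1] = 5+3 = 8 → [0, 7, 0, 5, 3, 8]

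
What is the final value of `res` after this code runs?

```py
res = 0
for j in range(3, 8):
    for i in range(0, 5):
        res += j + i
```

175

j=3,i=0: res = 0+3 = 3
j=3,i=1: res = 3+4 = 7
j=3,i=2: res = 7+5 = 12
j=3,i=3: res = 12+6 = 18
j=3,i=4: res = 18+7 = 25
j=4,i=0: res = 25+4 = 29
j=4,i=1: res = 29+5 = 34
j=4,i=2: res = 34+6 = 40
j=4,i=3: res = 40+7 = 47
j=4,i=4: res = 47+8 = 55
j=5,i=0: res = 55+5 = 60
j=5,i=1: res = 60+6 = 66
j=5,i=2: res = 66+7 = 73
j=5,i=3: res = 73+8 = 81
j=5,i=4: res = 81+9 = 90
j=6,i=0: res = 90+6 = 96
j=6,i=1: res = 96+7 = 103
j=6,i=2: res = 103+8 = 111
j=6,i=3: res = 111+9 = 120
j=6,i=4: res = 120+10 = 130
j=7,i=0: res = 130+7 = 137
j=7,i=1: res = 137+8 = 145
j=7,i=2: res = 145+9 = 154
j=7,i=3: res = 154+10 = 164
j=7,i=4: res = 164+11 = 175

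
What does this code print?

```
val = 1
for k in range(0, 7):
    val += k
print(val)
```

22

k=0: val = 1+0 = 1
k=1: val = 1+1 = 2
k=2: val = 2+2 = 4
k=3: val = 4+3 = 7
k=4: val = 7+4 = 11
k=5: val = 11+5 = 16
k=6: val = 16+6 = 22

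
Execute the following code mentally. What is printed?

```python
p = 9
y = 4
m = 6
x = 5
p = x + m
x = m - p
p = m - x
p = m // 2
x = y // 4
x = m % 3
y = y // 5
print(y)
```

p = 5+6 = 11
x = 6-11 = -5
p = 6-(-5) = 11
p = 6//2 = 3
x = 4//4 = 1
x = 6%3 = 0
y = 4//5 = 0

0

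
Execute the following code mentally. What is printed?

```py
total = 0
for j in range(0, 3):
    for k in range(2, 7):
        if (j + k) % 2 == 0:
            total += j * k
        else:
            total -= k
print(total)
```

j=0,k=2: even sum, total = 0+0 = 0
j=0,k=3: odd sum, total = 0-3 = -3
j=0,k=4: even sum, total = (-3)+0 = -3
j=0,k=5: odd sum, total = (-3)-5 = -8
j=0,k=6: even sum, total = (-8)+0 = -8
j=1,k=2: odd sum, total = (-8)-2 = -10
j=1,k=3: even sum, total = (-10)+3 = -7
j=1,k=4: odd sum, total = (-7)-4 = -11
j=1,k=5: even sum, total = (-11)+5 = -6
j=1,k=6: odd sum, total = (-6)-6 = -12
j=2,k=2: even sum, total = (-12)+4 = -8
j=2,k=3: odd sum, total = (-8)-3 = -11
j=2,k=4: even sum, total = (-11)+8 = -3
j=2,k=5: odd sum, total = (-3)-5 = -8
j=2,k=6: even sum, total = (-8)+12 = 4

4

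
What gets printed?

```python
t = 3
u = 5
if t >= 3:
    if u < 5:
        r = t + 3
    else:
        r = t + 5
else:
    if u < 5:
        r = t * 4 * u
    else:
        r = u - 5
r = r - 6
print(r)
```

2

t=3, u=5
t >= 3 is True; u < 5 is False
→ r = t + 5 = 8
r = 8-6 = 2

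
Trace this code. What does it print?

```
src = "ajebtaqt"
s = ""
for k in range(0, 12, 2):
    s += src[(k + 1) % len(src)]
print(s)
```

jbatjb

k=0: add src[1]='j' → 'j'
k=2: add src[3]='b' → 'jb'
k=4: add src[5]='a' → 'jba'
k=6: add src[7]='t' → 'jbat'
k=8: add src[1]='j' → 'jbatj'
k=10: add src[3]='b' → 'jbatjb'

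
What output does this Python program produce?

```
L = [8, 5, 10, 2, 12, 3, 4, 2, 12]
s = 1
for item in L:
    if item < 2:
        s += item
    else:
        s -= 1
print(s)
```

item=8: not <2, s = 1-1 = 0
item=5: not <2, s = 0-1 = -1
item=10: not <2, s = (-1)-1 = -2
item=2: not <2, s = (-2)-1 = -3
item=12: not <2, s = (-3)-1 = -4
item=3: not <2, s = (-4)-1 = -5
item=4: not <2, s = (-5)-1 = -6
item=2: not <2, s = (-6)-1 = -7
item=12: not <2, s = (-7)-1 = -8

-8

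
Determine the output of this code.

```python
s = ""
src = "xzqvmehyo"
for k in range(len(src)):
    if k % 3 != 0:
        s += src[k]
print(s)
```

k=0: skip
k=1: add 'z' → 'z'
k=2: add 'q' → 'zq'
k=3: skip
k=4: add 'm' → 'zqm'
k=5: add 'e' → 'zqme'
k=6: skip
k=7: add 'y' → 'zqmey'
k=8: add 'o' → 'zqmeyo'

zqmeyo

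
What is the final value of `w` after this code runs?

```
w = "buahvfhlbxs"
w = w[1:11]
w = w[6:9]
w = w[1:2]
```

slice [1:11] → 'uahvfhlbxs'
slice [6:9] → 'lbx'
slice [1:2] → 'b'

'b'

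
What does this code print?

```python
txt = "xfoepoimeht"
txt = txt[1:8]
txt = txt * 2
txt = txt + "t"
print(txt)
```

foepoimfoepoimt

slice [1:8] → 'foepoim'
repeat ×2 → 'foepoimfoepoim'
+ 't' → 'foepoimfoepoimt'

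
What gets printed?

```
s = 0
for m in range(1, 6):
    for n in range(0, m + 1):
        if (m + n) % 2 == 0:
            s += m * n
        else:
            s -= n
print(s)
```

m=1,n=0: odd sum, s = 0-0 = 0
m=1,n=1: even sum, s = 0+1 = 1
m=2,n=0: even sum, s = 1+0 = 1
m=2,n=1: odd sum, s = 1-1 = 0
m=2,n=2: even sum, s = 0+4 = 4
m=3,n=0: odd sum, s = 4-0 = 4
m=3,n=1: even sum, s = 4+3 = 7
m=3,n=2: odd sum, s = 7-2 = 5
m=3,n=3: even sum, s = 5+9 = 14
m=4,n=0: even sum, s = 14+0 = 14
m=4,n=1: odd sum, s = 14-1 = 13
m=4,n=2: even sum, s = 13+8 = 21
m=4,n=3: odd sum, s = 21-3 = 18
m=4,n=4: even sum, s = 18+16 = 34
m=5,n=0: odd sum, s = 34-0 = 34
m=5,n=1: even sum, s = 34+5 = 39
m=5,n=2: odd sum, s = 39-2 = 37
m=5,n=3: even sum, s = 37+15 = 52
m=5,n=4: odd sum, s = 52-4 = 48
m=5,n=5: even sum, s = 48+25 = 73

73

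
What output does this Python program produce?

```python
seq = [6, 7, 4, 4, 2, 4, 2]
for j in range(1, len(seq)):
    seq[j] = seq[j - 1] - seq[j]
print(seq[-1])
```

-17

j=1: seq[1] = 6-7 = -1 → [6, -1, 4, 4, 2, 4, 2]
j=2: seq[2] = (-1)-4 = -5 → [6, -1, -5, 4, 2, 4, 2]
j=3: seq[3] = (-5)-4 = -9 → [6, -1, -5, -9, 2, 4, 2]
j=4: seq[4] = (-9)-2 = -11 → [6, -1, -5, -9, -11, 4, 2]
j=5: seq[5] = (-11)-4 = -15 → [6, -1, -5, -9, -11, -15, 2]
j=6: seq[6] = (-15)-2 = -17 → [6, -1, -5, -9, -11, -15, -17]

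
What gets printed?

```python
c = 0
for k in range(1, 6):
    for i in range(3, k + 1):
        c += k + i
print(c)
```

k=3,i=3: c = 0+6 = 6
k=4,i=3: c = 6+7 = 13
k=4,i=4: c = 13+8 = 21
k=5,i=3: c = 21+8 = 29
k=5,i=4: c = 29+9 = 38
k=5,i=5: c = 38+10 = 48

48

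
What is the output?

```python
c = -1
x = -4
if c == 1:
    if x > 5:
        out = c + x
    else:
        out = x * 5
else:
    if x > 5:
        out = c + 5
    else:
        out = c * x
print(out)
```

c=-1, x=-4
c == 1 is False; x > 5 is False
→ out = c * x = 4

4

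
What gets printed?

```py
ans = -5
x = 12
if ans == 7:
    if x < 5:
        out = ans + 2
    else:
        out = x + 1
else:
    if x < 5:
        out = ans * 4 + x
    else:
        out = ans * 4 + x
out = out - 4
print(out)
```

-12

ans=-5, x=12
ans == 7 is False; x < 5 is False
→ out = ans * 4 + x = -8
out = (-8)-4 = -12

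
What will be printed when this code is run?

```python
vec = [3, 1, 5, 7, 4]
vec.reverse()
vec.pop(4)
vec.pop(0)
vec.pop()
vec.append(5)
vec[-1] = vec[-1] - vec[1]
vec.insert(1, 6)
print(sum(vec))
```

reverse → [4, 7, 5, 1, 3]
pop(4) removes 3 → [4, 7, 5, 1]
pop(0) removes 4 → [7, 5, 1]
pop() removes 1 → [7, 5]
append 5 → [7, 5, 5]
vec[-1] = vec[-1]-vec[1] = 5-5 = 0 → [7, 5, 0]
insert 6 at 1 → [7, 6, 5, 0]
sum = 18

18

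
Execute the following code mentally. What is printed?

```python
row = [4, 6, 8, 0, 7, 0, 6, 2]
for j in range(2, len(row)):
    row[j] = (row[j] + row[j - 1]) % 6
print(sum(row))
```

j=2: row[2] = (8+6)%6 = 2 → [4, 6, 2, 0, 7, 0, 6, 2]
j=3: row[3] = (0+2)%6 = 2 → [4, 6, 2, 2, 7, 0, 6, 2]
j=4: row[4] = (7+2)%6 = 3 → [4, 6, 2, 2, 3, 0, 6, 2]
j=5: row[5] = (0+3)%6 = 3 → [4, 6, 2, 2, 3, 3, 6, 2]
j=6: row[6] = (6+3)%6 = 3 → [4, 6, 2, 2, 3, 3, 3, 2]
j=7: row[7] = (2+3)%6 = 5 → [4, 6, 2, 2, 3, 3, 3, 5]
sum = 28

28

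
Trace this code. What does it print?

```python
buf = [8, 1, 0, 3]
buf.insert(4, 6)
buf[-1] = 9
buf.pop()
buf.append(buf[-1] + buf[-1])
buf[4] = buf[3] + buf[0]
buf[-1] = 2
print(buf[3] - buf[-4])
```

insert 6 at 4 → [8, 1, 0, 3, 6]
buf[-1] = 9 → [8, 1, 0, 3, 9]
pop() removes 9 → [8, 1, 0, 3]
append buf[-1]+buf[-1] = 3+3 = 6 → [8, 1, 0, 3, 6]
buf[4] = buf[3]+buf[0] = 3+8 = 11 → [8, 1, 0, 3, 11]
buf[-1] = 2 → [8, 1, 0, 3, 2]
buf[3]-buf[-4] = 3-1 = 2

2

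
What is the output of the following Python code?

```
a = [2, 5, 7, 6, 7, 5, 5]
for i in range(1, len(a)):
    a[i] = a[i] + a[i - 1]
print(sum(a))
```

i=1: a[1] = 5+2 = 7 → [2, 7, 7, 6, 7, 5, 5]
i=2: a[2] = 7+7 = 14 → [2, 7, 14, 6, 7, 5, 5]
i=3: a[3] = 6+14 = 20 → [2, 7, 14, 20, 7, 5, 5]
i=4: a[4] = 7+20 = 27 → [2, 7, 14, 20, 27, 5, 5]
i=5: a[5] = 5+27 = 32 → [2, 7, 14, 20, 27, 32, 5]
i=6: a[6] = 5+32 = 37 → [2, 7, 14, 20, 27, 32, 37]
sum = 139

139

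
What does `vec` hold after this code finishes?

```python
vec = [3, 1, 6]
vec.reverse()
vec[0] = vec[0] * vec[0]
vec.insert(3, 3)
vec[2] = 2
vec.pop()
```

reverse → [6, 1, 3]
vec[0] = vec[0]*vec[0] = 6*6 = 36 → [36, 1, 3]
insert 3 at 3 → [36, 1, 3, 3]
vec[2] = 2 → [36, 1, 2, 3]
pop() removes 3 → [36, 1, 2]

[36, 1, 2]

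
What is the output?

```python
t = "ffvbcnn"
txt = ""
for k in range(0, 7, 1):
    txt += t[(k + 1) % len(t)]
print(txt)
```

k=0: add t[1]='f' → 'f'
k=1: add t[2]='v' → 'fv'
k=2: add t[3]='b' → 'fvb'
k=3: add t[4]='c' → 'fvbc'
k=4: add t[5]='n' → 'fvbcn'
k=5: add t[6]='n' → 'fvbcnn'
k=6: add t[0]='f' → 'fvbcnnf'

fvbcnnf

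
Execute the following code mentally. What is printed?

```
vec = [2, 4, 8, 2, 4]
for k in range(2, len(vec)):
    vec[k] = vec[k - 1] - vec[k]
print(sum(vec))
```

k=2: vec[2] = 4-8 = -4 → [2, 4, -4, 2, 4]
k=3: vec[3] = (-4)-2 = -6 → [2, 4, -4, -6, 4]
k=4: vec[4] = (-6)-4 = -10 → [2, 4, -4, -6, -10]
sum = -14

-14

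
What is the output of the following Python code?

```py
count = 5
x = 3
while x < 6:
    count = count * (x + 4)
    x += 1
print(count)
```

2520

x=3: count = 5*7 = 35
x=4: count = 35*8 = 280
x=5: count = 280*9 = 2520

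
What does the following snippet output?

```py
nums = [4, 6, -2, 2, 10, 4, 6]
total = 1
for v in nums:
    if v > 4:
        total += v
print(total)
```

v=4: not >4
v=6: >4, total = 1+6 = 7
v=-2: not >4
v=2: not >4
v=10: >4, total = 7+10 = 17
v=4: not >4
v=6: >4, total = 17+6 = 23

23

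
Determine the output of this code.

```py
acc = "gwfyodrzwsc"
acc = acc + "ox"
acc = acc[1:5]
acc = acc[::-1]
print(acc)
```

oyfw

+ 'ox' → 'gwfyodrzwscox'
slice [1:5] → 'wfyo'
reverse → 'oyfw'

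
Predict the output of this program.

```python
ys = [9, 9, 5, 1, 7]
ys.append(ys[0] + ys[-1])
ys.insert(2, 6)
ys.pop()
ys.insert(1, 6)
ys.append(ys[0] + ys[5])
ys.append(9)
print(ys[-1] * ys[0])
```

81

append ys[0]+ys[-1] = 9+7 = 16 → [9, 9, 5, 1, 7, 16]
insert 6 at 2 → [9, 9, 6, 5, 1, 7, 16]
pop() removes 16 → [9, 9, 6, 5, 1, 7]
insert 6 at 1 → [9, 6, 9, 6, 5, 1, 7]
append ys[0]+ys[5] = 9+1 = 10 → [9, 6, 9, 6, 5, 1, 7, 10]
append 9 → [9, 6, 9, 6, 5, 1, 7, 10, 9]
ys[-1]*ys[0] = 9*9 = 81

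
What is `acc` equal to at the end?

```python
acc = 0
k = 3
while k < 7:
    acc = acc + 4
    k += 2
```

k=3: acc = 0+4 = 4
k=5: acc = 4+4 = 8

8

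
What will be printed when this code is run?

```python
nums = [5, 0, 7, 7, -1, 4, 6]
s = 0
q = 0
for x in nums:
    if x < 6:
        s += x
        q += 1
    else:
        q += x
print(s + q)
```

x=5: <6, s = 0+5 = 5; q=1
x=0: <6, s = 5+0 = 5; q=2
x=7: not <6; q=9
x=7: not <6; q=16
x=-1: <6, s = 5+(-1) = 4; q=17
x=4: <6, s = 4+4 = 8; q=18
x=6: not <6; q=24
s+q = 8+24 = 32

32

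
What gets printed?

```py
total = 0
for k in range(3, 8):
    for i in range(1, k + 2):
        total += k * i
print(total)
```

k=3,i=1: total = 0+3 = 3
k=3,i=2: total = 3+6 = 9
k=3,i=3: total = 9+9 = 18
k=3,i=4: total = 18+12 = 30
k=4,i=1: total = 30+4 = 34
k=4,i=2: total = 34+8 = 42
k=4,i=3: total = 42+12 = 54
k=4,i=4: total = 54+16 = 70
k=4,i=5: total = 70+20 = 90
k=5,i=1: total = 90+5 = 95
k=5,i=2: total = 95+10 = 105
k=5,i=3: total = 105+15 = 120
k=5,i=4: total = 120+20 = 140
k=5,i=5: total = 140+25 = 165
k=5,i=6: total = 165+30 = 195
k=6,i=1: total = 195+6 = 201
k=6,i=2: total = 201+12 = 213
k=6,i=3: total = 213+18 = 231
k=6,i=4: total = 231+24 = 255
k=6,i=5: total = 255+30 = 285
k=6,i=6: total = 285+36 = 321
k=6,i=7: total = 321+42 = 363
k=7,i=1: total = 363+7 = 370
k=7,i=2: total = 370+14 = 384
k=7,i=3: total = 384+21 = 405
k=7,i=4: total = 405+28 = 433
k=7,i=5: total = 433+35 = 468
k=7,i=6: total = 468+42 = 510
k=7,i=7: total = 510+49 = 559
k=7,i=8: total = 559+56 = 615

615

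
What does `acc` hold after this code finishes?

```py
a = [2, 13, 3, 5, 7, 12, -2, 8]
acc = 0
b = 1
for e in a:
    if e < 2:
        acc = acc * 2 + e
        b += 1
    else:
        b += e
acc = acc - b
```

e=2: not <2; b=3
e=13: not <2; b=16
e=3: not <2; b=19
e=5: not <2; b=24
e=7: not <2; b=31
e=12: not <2; b=43
e=-2: <2, acc = 0*2+(-2) = -2; b=44
e=8: not <2; b=52
acc-b = (-2)-52 = -54

-54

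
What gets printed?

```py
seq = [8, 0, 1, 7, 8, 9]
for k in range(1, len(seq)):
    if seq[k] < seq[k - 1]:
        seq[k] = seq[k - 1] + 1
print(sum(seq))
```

63

k=1: 0<8, seq[1] = 8+1 = 9 → [8, 9, 1, 7, 8, 9]
k=2: 1<9, seq[2] = 9+1 = 10 → [8, 9, 10, 7, 8, 9]
k=3: 7<10, seq[3] = 10+1 = 11 → [8, 9, 10, 11, 8, 9]
k=4: 8<11, seq[4] = 11+1 = 12 → [8, 9, 10, 11, 12, 9]
k=5: 9<12, seq[5] = 12+1 = 13 → [8, 9, 10, 11, 12, 13]
sum = 63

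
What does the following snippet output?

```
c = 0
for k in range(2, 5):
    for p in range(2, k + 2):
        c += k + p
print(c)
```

k=2,p=2: c = 0+4 = 4
k=2,p=3: c = 4+5 = 9
k=3,p=2: c = 9+5 = 14
k=3,p=3: c = 14+6 = 20
k=3,p=4: c = 20+7 = 27
k=4,p=2: c = 27+6 = 33
k=4,p=3: c = 33+7 = 40
k=4,p=4: c = 40+8 = 48
k=4,p=5: c = 48+9 = 57

57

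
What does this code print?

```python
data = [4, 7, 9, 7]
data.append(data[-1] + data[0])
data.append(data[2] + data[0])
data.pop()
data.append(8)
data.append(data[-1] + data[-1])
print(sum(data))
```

append data[-1]+data[0] = 7+4 = 11 → [4, 7, 9, 7, 11]
append data[2]+data[0] = 9+4 = 13 → [4, 7, 9, 7, 11, 13]
pop() removes 13 → [4, 7, 9, 7, 11]
append 8 → [4, 7, 9, 7, 11, 8]
append data[-1]+data[-1] = 8+8 = 16 → [4, 7, 9, 7, 11, 8, 16]
sum = 62

62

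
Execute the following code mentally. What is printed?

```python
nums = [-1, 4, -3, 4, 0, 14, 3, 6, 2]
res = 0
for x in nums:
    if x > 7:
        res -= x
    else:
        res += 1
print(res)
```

x=-1: not >7, res = 0+1 = 1
x=4: not >7, res = 1+1 = 2
x=-3: not >7, res = 2+1 = 3
x=4: not >7, res = 3+1 = 4
x=0: not >7, res = 4+1 = 5
x=14: >7, res = 5-14 = -9
x=3: not >7, res = (-9)+1 = -8
x=6: not >7, res = (-8)+1 = -7
x=2: not >7, res = (-7)+1 = -6

-6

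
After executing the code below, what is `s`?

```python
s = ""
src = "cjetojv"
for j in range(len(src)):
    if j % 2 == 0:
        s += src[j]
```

j=0: add 'c' → 'c'
j=1: skip
j=2: add 'e' → 'ce'
j=3: skip
j=4: add 'o' → 'ceo'
j=5: skip
j=6: add 'v' → 'ceov'

'ceov'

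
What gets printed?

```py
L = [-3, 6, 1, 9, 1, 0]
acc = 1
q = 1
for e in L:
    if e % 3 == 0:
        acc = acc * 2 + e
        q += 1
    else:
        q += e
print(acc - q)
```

27

e=-3: %3==0, acc = 1*2+(-3) = -1; q=2
e=6: %3==0, acc = (-1)*2+6 = 4; q=3
e=1: not %3==0; q=4
e=9: %3==0, acc = 4*2+9 = 17; q=5
e=1: not %3==0; q=6
e=0: %3==0, acc = 17*2+0 = 34; q=7
acc-q = 34-7 = 27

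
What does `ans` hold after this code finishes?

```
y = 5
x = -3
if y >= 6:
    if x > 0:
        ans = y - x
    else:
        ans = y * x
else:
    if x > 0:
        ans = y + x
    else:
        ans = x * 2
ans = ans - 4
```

y=5, x=-3
y >= 6 is False; x > 0 is False
→ ans = x * 2 = -6
ans = (-6)-4 = -10

-10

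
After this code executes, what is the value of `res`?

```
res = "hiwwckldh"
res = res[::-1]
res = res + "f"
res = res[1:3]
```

'dl'

reverse → 'hdlkcwwih'
+ 'f' → 'hdlkcwwihf'
slice [1:3] → 'dl'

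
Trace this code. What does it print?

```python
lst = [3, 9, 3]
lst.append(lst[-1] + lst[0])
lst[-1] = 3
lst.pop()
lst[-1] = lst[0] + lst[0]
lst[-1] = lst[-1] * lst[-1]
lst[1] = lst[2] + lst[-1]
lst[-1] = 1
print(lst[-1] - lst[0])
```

-2

append lst[-1]+lst[0] = 3+3 = 6 → [3, 9, 3, 6]
lst[-1] = 3 → [3, 9, 3, 3]
pop() removes 3 → [3, 9, 3]
lst[-1] = lst[0]+lst[0] = 3+3 = 6 → [3, 9, 6]
lst[-1] = lst[-1]*lst[-1] = 6*6 = 36 → [3, 9, 36]
lst[1] = lst[2]+lst[-1] = 36+36 = 72 → [3, 72, 36]
lst[-1] = 1 → [3, 72, 1]
lst[-1]-lst[0] = 1-3 = -2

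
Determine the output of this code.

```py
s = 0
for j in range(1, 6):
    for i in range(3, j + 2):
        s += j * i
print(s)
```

j=2,i=3: s = 0+6 = 6
j=3,i=3: s = 6+9 = 15
j=3,i=4: s = 15+12 = 27
j=4,i=3: s = 27+12 = 39
j=4,i=4: s = 39+16 = 55
j=4,i=5: s = 55+20 = 75
j=5,i=3: s = 75+15 = 90
j=5,i=4: s = 90+20 = 110
j=5,i=5: s = 110+25 = 135
j=5,i=6: s = 135+30 = 165

165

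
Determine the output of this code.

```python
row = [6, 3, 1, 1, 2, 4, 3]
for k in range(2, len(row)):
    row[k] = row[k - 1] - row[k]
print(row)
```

[6, 3, 2, 1, -1, -5, -8]

k=2: row[2] = 3-1 = 2 → [6, 3, 2, 1, 2, 4, 3]
k=3: row[3] = 2-1 = 1 → [6, 3, 2, 1, 2, 4, 3]
k=4: row[4] = 1-2 = -1 → [6, 3, 2, 1, -1, 4, 3]
k=5: row[5] = (-1)-4 = -5 → [6, 3, 2, 1, -1, -5, 3]
k=6: row[6] = (-5)-3 = -8 → [6, 3, 2, 1, -1, -5, -8]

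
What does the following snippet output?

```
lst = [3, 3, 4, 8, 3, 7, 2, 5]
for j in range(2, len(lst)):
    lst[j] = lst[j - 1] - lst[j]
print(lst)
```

j=2: lst[2] = 3-4 = -1 → [3, 3, -1, 8, 3, 7, 2, 5]
j=3: lst[3] = (-1)-8 = -9 → [3, 3, -1, -9, 3, 7, 2, 5]
j=4: lst[4] = (-9)-3 = -12 → [3, 3, -1, -9, -12, 7, 2, 5]
j=5: lst[5] = (-12)-7 = -19 → [3, 3, -1, -9, -12, -19, 2, 5]
j=6: lst[6] = (-19)-2 = -21 → [3, 3, -1, -9, -12, -19, -21, 5]
j=7: lst[7] = (-21)-5 = -26 → [3, 3, -1, -9, -12, -19, -21, -26]

[3, 3, -1, -9, -12, -19, -21, -26]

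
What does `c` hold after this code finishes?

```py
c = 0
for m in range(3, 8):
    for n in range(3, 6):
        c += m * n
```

300

m=3,n=3: c = 0+9 = 9
m=3,n=4: c = 9+12 = 21
m=3,n=5: c = 21+15 = 36
m=4,n=3: c = 36+12 = 48
m=4,n=4: c = 48+16 = 64
m=4,n=5: c = 64+20 = 84
m=5,n=3: c = 84+15 = 99
m=5,n=4: c = 99+20 = 119
m=5,n=5: c = 119+25 = 144
m=6,n=3: c = 144+18 = 162
m=6,n=4: c = 162+24 = 186
m=6,n=5: c = 186+30 = 216
m=7,n=3: c = 216+21 = 237
m=7,n=4: c = 237+28 = 265
m=7,n=5: c = 265+35 = 300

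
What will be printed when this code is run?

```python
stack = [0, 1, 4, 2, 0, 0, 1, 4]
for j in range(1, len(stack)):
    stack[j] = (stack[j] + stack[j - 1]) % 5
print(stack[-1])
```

j=1: stack[1] = (1+0)%5 = 1 → [0, 1, 4, 2, 0, 0, 1, 4]
j=2: stack[2] = (4+1)%5 = 0 → [0, 1, 0, 2, 0, 0, 1, 4]
j=3: stack[3] = (2+0)%5 = 2 → [0, 1, 0, 2, 0, 0, 1, 4]
j=4: stack[4] = (0+2)%5 = 2 → [0, 1, 0, 2, 2, 0, 1, 4]
j=5: stack[5] = (0+2)%5 = 2 → [0, 1, 0, 2, 2, 2, 1, 4]
j=6: stack[6] = (1+2)%5 = 3 → [0, 1, 0, 2, 2, 2, 3, 4]
j=7: stack[7] = (4+3)%5 = 2 → [0, 1, 0, 2, 2, 2, 3, 2]

2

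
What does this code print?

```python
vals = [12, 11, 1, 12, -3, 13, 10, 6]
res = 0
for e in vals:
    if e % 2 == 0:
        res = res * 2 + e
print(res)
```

170

e=12: even, res = 0*2+12 = 12
e=11: not even
e=1: not even
e=12: even, res = 12*2+12 = 36
e=-3: not even
e=13: not even
e=10: even, res = 36*2+10 = 82
e=6: even, res = 82*2+6 = 170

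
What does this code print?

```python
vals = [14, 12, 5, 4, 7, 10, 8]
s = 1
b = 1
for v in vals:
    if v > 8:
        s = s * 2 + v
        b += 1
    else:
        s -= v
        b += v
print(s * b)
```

v=14: >8, s = 1*2+14 = 16; b=2
v=12: >8, s = 16*2+12 = 44; b=3
v=5: not >8, s = 44-5 = 39; b=8
v=4: not >8, s = 39-4 = 35; b=12
v=7: not >8, s = 35-7 = 28; b=19
v=10: >8, s = 28*2+10 = 66; b=20
v=8: not >8, s = 66-8 = 58; b=28
s*b = 58*28 = 1624

1624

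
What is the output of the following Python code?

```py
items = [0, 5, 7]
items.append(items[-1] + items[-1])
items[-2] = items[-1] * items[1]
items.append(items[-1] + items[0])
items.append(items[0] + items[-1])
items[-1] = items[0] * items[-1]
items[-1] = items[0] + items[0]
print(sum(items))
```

103

append items[-1]+items[-1] = 7+7 = 14 → [0, 5, 7, 14]
items[-2] = items[-1]*items[1] = 14*5 = 70 → [0, 5, 70, 14]
append items[-1]+items[0] = 14+0 = 14 → [0, 5, 70, 14, 14]
append items[0]+items[-1] = 0+14 = 14 → [0, 5, 70, 14, 14, 14]
items[-1] = items[0]*items[-1] = 0*14 = 0 → [0, 5, 70, 14, 14, 0]
items[-1] = items[0]+items[0] = 0+0 = 0 → [0, 5, 70, 14, 14, 0]
sum = 103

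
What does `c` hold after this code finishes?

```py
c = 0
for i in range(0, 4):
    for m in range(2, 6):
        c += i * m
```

i=0,m=2: c = 0+0 = 0
i=0,m=3: c = 0+0 = 0
i=0,m=4: c = 0+0 = 0
i=0,m=5: c = 0+0 = 0
i=1,m=2: c = 0+2 = 2
i=1,m=3: c = 2+3 = 5
i=1,m=4: c = 5+4 = 9
i=1,m=5: c = 9+5 = 14
i=2,m=2: c = 14+4 = 18
i=2,m=3: c = 18+6 = 24
i=2,m=4: c = 24+8 = 32
i=2,m=5: c = 32+10 = 42
i=3,m=2: c = 42+6 = 48
i=3,m=3: c = 48+9 = 57
i=3,m=4: c = 57+12 = 69
i=3,m=5: c = 69+15 = 84

84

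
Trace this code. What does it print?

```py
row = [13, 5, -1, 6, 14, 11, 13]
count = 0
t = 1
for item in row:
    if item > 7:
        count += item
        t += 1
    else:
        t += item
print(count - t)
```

item=13: >7, count = 0+13 = 13; t=2
item=5: not >7; t=7
item=-1: not >7; t=6
item=6: not >7; t=12
item=14: >7, count = 13+14 = 27; t=13
item=11: >7, count = 27+11 = 38; t=14
item=13: >7, count = 38+13 = 51; t=15
count-t = 51-15 = 36

36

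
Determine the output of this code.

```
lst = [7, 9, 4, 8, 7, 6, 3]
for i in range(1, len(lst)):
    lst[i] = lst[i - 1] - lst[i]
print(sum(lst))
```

i=1: lst[1] = 7-9 = -2 → [7, -2, 4, 8, 7, 6, 3]
i=2: lst[2] = (-2)-4 = -6 → [7, -2, -6, 8, 7, 6, 3]
i=3: lst[3] = (-6)-8 = -14 → [7, -2, -6, -14, 7, 6, 3]
i=4: lst[4] = (-14)-7 = -21 → [7, -2, -6, -14, -21, 6, 3]
i=5: lst[5] = (-21)-6 = -27 → [7, -2, -6, -14, -21, -27, 3]
i=6: lst[6] = (-27)-3 = -30 → [7, -2, -6, -14, -21, -27, -30]
sum = -93

-93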